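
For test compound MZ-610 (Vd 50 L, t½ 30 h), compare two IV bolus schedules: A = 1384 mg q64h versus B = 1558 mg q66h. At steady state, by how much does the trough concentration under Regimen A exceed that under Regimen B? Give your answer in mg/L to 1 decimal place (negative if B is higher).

Regimen A: f = (1/2)^(64/30) ≈ 0.2279; Cmin,ss = (1384/50)·f/(1−f) ≈ 8.170 mg/L.
Regimen B: f = (1/2)^(66/30) ≈ 0.2176; Cmin,ss = (1558/50)·f/(1−f) ≈ 8.666 mg/L.
Difference ≈ 8.170 − 8.666 ≈ -0.496 mg/L.

-0.5 mg/L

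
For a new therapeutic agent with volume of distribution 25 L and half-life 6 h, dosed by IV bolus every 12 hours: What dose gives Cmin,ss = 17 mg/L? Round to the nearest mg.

τ/t½ = 12/6 ≈ 2, so f = (1/2)^(12/6) ≈ 0.250000.
Cmin,ss = (D/Vd)·f/(1−f), so D = Cmin,ss·Vd·(1−f)/f.
D = 17 × 25 × (1−f)/f ≈ 17 × 25 × 3.00000 ≈ 1275.00 mg.

1275 mg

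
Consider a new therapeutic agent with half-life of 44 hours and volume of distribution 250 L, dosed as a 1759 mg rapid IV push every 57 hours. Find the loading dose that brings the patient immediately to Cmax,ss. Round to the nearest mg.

2968 mg

f = (1/2)^(57/44) ≈ 0.407408; accumulation ratio R = 1/(1−f) ≈ 1.68750.
Loading dose to hit Cmax,ss on first dose: D_load = D_maint·R ≈ 1759 × 1.68750 ≈ 2968.31 mg.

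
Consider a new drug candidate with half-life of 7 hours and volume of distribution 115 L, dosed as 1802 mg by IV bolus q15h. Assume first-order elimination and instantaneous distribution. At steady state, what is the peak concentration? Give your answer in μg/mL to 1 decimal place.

k = ln2/t½ = ln2/7 ≈ 0.099021 h⁻¹; fraction remaining f = e^(−kτ) = e^(−0.099021×15) ≈ 0.2264.
Accumulation ratio R = 1/(1 − f) ≈ 1/0.7736 ≈ 1.2927.
Each bolus raises the concentration by D/Vd = 1802/115 ≈ 15.670 μg/mL.
Steady-state peak Cmax,ss = C₀·R ≈ 15.670 × 1.2927 ≈ 20.257 μg/mL.

20.3 μg/mL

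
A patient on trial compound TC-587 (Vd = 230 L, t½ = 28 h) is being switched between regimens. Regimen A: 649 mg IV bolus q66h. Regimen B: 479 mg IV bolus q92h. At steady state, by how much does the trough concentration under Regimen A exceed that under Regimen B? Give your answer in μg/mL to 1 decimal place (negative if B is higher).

0.4 μg/mL

Regimen A: f = (1/2)^(66/28) ≈ 0.1952; Cmin,ss = (649/230)·f/(1−f) ≈ 0.684 μg/mL.
Regimen B: f = (1/2)^(92/28) ≈ 0.1025; Cmin,ss = (479/230)·f/(1−f) ≈ 0.238 μg/mL.
Difference ≈ 0.684 − 0.238 ≈ 0.446 μg/mL.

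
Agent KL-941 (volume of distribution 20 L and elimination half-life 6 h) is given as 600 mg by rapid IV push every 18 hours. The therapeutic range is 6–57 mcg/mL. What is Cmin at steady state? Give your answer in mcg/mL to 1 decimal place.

The dosing interval is 3 half-lives, so f = 2^(−3) = 0.125.
At steady state, R = 1/(1 − 0.125) = 8/7.
Single-dose peak C₀ = D/Vd = 600/20 = 30 mcg/mL.
Steady-state peak Cmax,ss = C₀·R = 30 × 8/7 ≈ 34.286 mcg/mL.
Steady-state trough Cmin,ss = Cmax,ss·f ≈ 34.286 × 0.125 ≈ 4.286 mcg/mL.
Trough 4.3 mcg/mL vs MEC 6 mcg/mL: subtherapeutic.

4.3 mcg/mL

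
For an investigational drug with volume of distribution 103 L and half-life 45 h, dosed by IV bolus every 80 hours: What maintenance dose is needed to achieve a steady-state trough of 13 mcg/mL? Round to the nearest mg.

3252 mg

τ/t½ = 80/45 ≈ 1.7778, so f = (1/2)^(80/45) ≈ 0.291632.
Cmin,ss = (D/Vd)·f/(1−f), so D = Cmin,ss·Vd·(1−f)/f.
D = 13 × 103 × (1−f)/f ≈ 13 × 103 × 2.42898 ≈ 3252.40 mg.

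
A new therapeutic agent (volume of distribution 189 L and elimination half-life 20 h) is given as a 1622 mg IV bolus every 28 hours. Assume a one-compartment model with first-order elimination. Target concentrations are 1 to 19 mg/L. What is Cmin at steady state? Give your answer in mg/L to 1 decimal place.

5.2 mg/L

k = ln2/t½ = ln2/20 ≈ 0.034657 h⁻¹; fraction remaining f = e^(−kτ) = e^(−0.034657×28) ≈ 0.3789.
Accumulation ratio R = 1/(1 − f) ≈ 1/0.6211 ≈ 1.6100.
Each bolus raises the concentration by D/Vd = 1622/189 ≈ 8.582 mg/L.
Cmax,ss = C₀/(1 − f) ≈ 8.582/0.6211 ≈ 13.817 mg/L.
Steady-state trough Cmin,ss = Cmax,ss·f ≈ 13.817 × 0.3789 ≈ 5.235 mg/L.
Trough 5.2 mg/L vs MEC 1 mg/L: adequate.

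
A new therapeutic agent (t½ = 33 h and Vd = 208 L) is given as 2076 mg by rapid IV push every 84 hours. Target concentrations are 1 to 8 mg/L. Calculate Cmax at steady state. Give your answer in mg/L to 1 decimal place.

12.0 mg/L

τ/t½ = 84/33 ≈ 2.5455, so fraction remaining f = (1/2)^(84/33) ≈ 0.1713.
At steady state, accumulation factor R = 1/(1 − e^(−kτ)) ≈ 1.2067.
Each bolus raises the concentration by D/Vd = 2076/208 ≈ 9.981 mg/L.
Steady-state peak Cmax,ss = C₀·R ≈ 9.981 × 1.2067 ≈ 12.044 mg/L.
Peak 12.0 mg/L vs MTC 8 mg/L: exceeds toxic threshold.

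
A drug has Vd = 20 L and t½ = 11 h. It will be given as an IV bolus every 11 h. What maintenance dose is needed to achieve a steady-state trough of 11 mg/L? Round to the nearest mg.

220 mg

τ/t½ = 11/11 ≈ 1, so f = (1/2)^(11/11) ≈ 0.500000.
Cmin,ss = (D/Vd)·f/(1−f), so D = Cmin,ss·Vd·(1−f)/f.
D = 11 × 20 × (1−f)/f ≈ 11 × 20 × 1.00000 ≈ 220.00 mg.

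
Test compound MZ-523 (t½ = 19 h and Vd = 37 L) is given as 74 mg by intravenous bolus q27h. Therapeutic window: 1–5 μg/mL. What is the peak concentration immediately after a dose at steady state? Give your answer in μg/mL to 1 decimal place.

k = ln2/t½ = ln2/19 ≈ 0.036481 h⁻¹; fraction remaining f = e^(−kτ) = e^(−0.036481×27) ≈ 0.3734.
Accumulation ratio R = 1/(1 − f) ≈ 1/0.6266 ≈ 1.5959.
Each bolus raises the concentration by D/Vd = 74/37 ≈ 2.000 μg/mL.
Steady-state peak Cmax,ss = C₀·R ≈ 2.000 × 1.5959 ≈ 3.192 μg/mL.
Peak 3.2 μg/mL vs MTC 5 μg/mL: below toxic threshold.

3.2 μg/mL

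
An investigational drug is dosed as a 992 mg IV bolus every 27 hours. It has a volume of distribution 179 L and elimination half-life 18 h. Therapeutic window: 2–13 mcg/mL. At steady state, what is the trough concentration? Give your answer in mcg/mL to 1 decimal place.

k = ln2/t½ = ln2/18 ≈ 0.038508 h⁻¹; fraction remaining f = e^(−kτ) = e^(−0.038508×27) ≈ 0.3536.
Accumulation ratio R = 1/(1 − f) ≈ 1/0.6464 ≈ 1.5470.
Each bolus raises the concentration by D/Vd = 992/179 ≈ 5.542 mcg/mL.
Cmax,ss = C₀/(1 − f) ≈ 5.542/0.6464 ≈ 8.574 mcg/mL.
One interval later, Cmin,ss = Cmax,ss·e^(−kτ) ≈ 8.574 × 0.3536 ≈ 3.032 mcg/mL.
Trough 3.0 mcg/mL vs MEC 2 mcg/mL: adequate.

3.0 mcg/mL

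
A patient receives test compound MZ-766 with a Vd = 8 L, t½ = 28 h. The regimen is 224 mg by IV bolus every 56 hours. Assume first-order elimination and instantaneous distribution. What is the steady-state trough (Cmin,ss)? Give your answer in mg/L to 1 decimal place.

9.3 mg/L

τ = 56 h = 2 half-lives, so f = (1/2)^2 = 0.25.
Accumulation ratio R = 1/(1 − f) = 1/0.75 = 4/3.
Single-dose peak C₀ = D/Vd = 224/8 = 28 mg/L.
Steady-state peak Cmax,ss = C₀·R = 28 × 4/3 ≈ 37.333 mg/L.
Steady-state trough Cmin,ss = Cmax,ss·f ≈ 37.333 × 0.25 ≈ 9.333 mg/L.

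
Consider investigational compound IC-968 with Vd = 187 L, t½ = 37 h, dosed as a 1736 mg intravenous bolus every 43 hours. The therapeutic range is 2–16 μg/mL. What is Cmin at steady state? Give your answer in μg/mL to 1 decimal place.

7.5 μg/mL

τ/t½ = 43/37 ≈ 1.1622, so fraction remaining f = (1/2)^(43/37) ≈ 0.4468.
Single-dose peak C₀ = D/Vd = 1736/187 ≈ 9.283 μg/mL.
Steady-state trough Cmin,ss = C₀·f/(1−f) ≈ 9.283 × 0.4468/0.5532 ≈ 7.498 μg/mL.
Trough 7.5 μg/mL vs MEC 2 μg/mL: adequate.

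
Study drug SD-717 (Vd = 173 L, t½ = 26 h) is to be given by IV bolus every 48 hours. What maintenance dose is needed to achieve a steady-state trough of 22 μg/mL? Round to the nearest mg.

τ/t½ = 48/26 ≈ 1.8462, so f = (1/2)^(48/26) ≈ 0.278133.
Cmin,ss = (D/Vd)·f/(1−f), so D = Cmin,ss·Vd·(1−f)/f.
D = 22 × 173 × (1−f)/f ≈ 22 × 173 × 2.59540 ≈ 9878.09 mg.

9878 mg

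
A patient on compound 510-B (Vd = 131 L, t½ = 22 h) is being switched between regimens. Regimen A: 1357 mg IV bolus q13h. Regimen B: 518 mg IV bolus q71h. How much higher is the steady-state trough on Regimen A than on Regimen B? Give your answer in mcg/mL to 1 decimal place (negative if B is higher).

Regimen A: f = (1/2)^(13/22) ≈ 0.6639; Cmin,ss = (1357/131)·f/(1−f) ≈ 20.462 mcg/mL.
Regimen B: f = (1/2)^(71/22) ≈ 0.1068; Cmin,ss = (518/131)·f/(1−f) ≈ 0.473 mcg/mL.
Difference ≈ 20.462 − 0.473 ≈ 19.989 mcg/mL.

20.0 mcg/mL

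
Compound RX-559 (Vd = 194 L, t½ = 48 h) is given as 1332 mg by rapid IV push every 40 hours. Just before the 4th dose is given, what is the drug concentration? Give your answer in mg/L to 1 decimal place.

7.2 mg/L

f = (1/2)^(τ/t½) = (1/2)^(40/48) ≈ 0.5612.
C₀ = D/Vd = 1332/194 ≈ 6.866 mg/L.
Before the 4th dose, 3 doses have been given. Superposition: Cmin = C₀·(f + f² + … + f^3).
≈ 6.866 × (0.5612 + 0.3149 + 0.1767) ≈ 6.866 × 1.0528 ≈ 7.229 mg/L.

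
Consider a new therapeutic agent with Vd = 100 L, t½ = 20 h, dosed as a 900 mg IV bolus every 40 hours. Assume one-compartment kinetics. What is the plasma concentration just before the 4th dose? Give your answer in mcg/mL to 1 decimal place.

f = (1/2)^(τ/t½) = (1/2)^(40/20) ≈ 0.2500.
C₀ = D/Vd = 900/100 ≈ 9.000 mcg/mL.
Before the 4th dose, 3 doses have been given. Superposition: Cmin = C₀·(f + f² + … + f^3).
≈ 9.000 × (0.2500 + 0.0625 + 0.0156) ≈ 9.000 × 0.3281 ≈ 2.953 mcg/mL.

3.0 mcg/mL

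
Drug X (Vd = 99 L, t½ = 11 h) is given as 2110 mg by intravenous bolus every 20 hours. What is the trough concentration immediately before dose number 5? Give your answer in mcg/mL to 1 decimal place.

8.4 mcg/mL

f = (1/2)^(τ/t½) = (1/2)^(20/11) ≈ 0.2836.
C₀ = D/Vd = 2110/99 ≈ 21.313 mcg/mL.
Before the 5th dose, 4 doses have been given. Superposition: Cmin = C₀·(f + f² + … + f^4).
≈ 21.313 × (0.2836 + 0.0804 + 0.0228 + 0.0065) ≈ 21.313 × 0.3933 ≈ 8.382 mcg/mL.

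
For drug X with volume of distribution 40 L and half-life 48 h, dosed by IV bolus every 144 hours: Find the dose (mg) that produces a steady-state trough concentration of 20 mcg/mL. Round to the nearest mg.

τ/t½ = 144/48 ≈ 3, so f = (1/2)^(144/48) ≈ 0.125000.
Cmin,ss = (D/Vd)·f/(1−f), so D = Cmin,ss·Vd·(1−f)/f.
D = 20 × 40 × (1−f)/f ≈ 20 × 40 × 7.00000 ≈ 5600.00 mg.

5600 mg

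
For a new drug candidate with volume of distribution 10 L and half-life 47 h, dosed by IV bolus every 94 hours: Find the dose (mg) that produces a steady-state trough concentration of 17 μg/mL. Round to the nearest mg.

510 mg

τ/t½ = 94/47 ≈ 2, so f = (1/2)^(94/47) ≈ 0.250000.
Cmin,ss = (D/Vd)·f/(1−f), so D = Cmin,ss·Vd·(1−f)/f.
D = 17 × 10 × (1−f)/f ≈ 17 × 10 × 3.00000 ≈ 510.00 mg.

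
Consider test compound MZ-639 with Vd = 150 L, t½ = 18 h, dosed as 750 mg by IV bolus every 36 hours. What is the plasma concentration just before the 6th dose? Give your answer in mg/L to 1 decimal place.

f = (1/2)^(τ/t½) = (1/2)^(36/18) ≈ 0.2500.
C₀ = D/Vd = 750/150 ≈ 5.000 mg/L.
Before the 6th dose, 5 doses have been given. Superposition: Cmin = C₀·(f + f² + … + f^5).
≈ 5.000 × (0.2500 + 0.0625 + 0.0156 + 0.0039 + 0.0010) ≈ 5.000 × 0.3330 ≈ 1.665 mg/L.

1.7 mg/L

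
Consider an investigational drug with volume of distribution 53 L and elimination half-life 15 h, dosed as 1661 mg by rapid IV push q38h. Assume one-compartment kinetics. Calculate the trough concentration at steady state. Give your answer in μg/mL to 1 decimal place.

6.5 μg/mL

τ/t½ = 38/15 ≈ 2.5333, so fraction remaining f = (1/2)^(38/15) ≈ 0.1727.
Single-dose peak C₀ = D/Vd = 1661/53 ≈ 31.340 μg/mL.
Steady-state trough Cmin,ss = C₀·f/(1−f) ≈ 31.340 × 0.1727/0.8273 ≈ 6.542 μg/mL.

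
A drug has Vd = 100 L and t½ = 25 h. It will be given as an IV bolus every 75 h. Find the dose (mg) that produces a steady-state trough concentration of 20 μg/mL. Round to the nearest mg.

τ/t½ = 75/25 ≈ 3, so f = (1/2)^(75/25) ≈ 0.125000.
Cmin,ss = (D/Vd)·f/(1−f), so D = Cmin,ss·Vd·(1−f)/f.
D = 20 × 100 × (1−f)/f ≈ 20 × 100 × 7.00000 ≈ 14000.00 mg.

14000 mg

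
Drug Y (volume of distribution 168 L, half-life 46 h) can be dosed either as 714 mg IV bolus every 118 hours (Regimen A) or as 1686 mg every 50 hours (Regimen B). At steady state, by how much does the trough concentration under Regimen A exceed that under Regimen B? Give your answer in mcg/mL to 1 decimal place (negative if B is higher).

Regimen A: f = (1/2)^(118/46) ≈ 0.1690; Cmin,ss = (714/168)·f/(1−f) ≈ 0.864 mcg/mL.
Regimen B: f = (1/2)^(50/46) ≈ 0.4708; Cmin,ss = (1686/168)·f/(1−f) ≈ 8.928 mcg/mL.
Difference ≈ 0.864 − 8.928 ≈ -8.064 mcg/mL.

-8.1 mcg/mL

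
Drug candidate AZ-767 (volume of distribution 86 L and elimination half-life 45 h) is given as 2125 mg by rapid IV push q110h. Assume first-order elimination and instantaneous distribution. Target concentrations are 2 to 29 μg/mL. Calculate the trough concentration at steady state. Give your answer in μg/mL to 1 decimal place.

5.6 μg/mL

τ/t½ = 110/45 ≈ 2.4444, so fraction remaining f = (1/2)^(110/45) ≈ 0.1837.
Single-dose peak C₀ = D/Vd = 2125/86 ≈ 24.709 μg/mL.
Steady-state trough Cmin,ss = C₀·f/(1−f) ≈ 24.709 × 0.1837/0.8163 ≈ 5.561 μg/mL.
Trough 5.6 μg/mL vs MEC 2 μg/mL: adequate.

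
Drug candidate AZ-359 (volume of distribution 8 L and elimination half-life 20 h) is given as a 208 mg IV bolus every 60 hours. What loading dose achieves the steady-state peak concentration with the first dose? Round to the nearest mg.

238 mg

f = (1/2)^(60/20) ≈ 0.125000; accumulation ratio R = 1/(1−f) ≈ 1.14286.
Loading dose to hit Cmax,ss on first dose: D_load = D_maint·R ≈ 208 × 1.14286 ≈ 237.71 mg.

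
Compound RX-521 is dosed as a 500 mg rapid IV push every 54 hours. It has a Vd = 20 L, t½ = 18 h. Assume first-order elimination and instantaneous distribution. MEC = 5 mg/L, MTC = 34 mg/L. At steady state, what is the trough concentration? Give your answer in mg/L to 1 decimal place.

The dosing interval is 3 half-lives, so f = 2^(−3) = 0.125.
At steady state, R = 1/(1 − 0.125) = 8/7.
Single-dose peak C₀ = D/Vd = 500/20 = 25 mg/L.
Steady-state peak Cmax,ss = C₀·R = 25 × 8/7 ≈ 28.571 mg/L.
Steady-state trough Cmin,ss = Cmax,ss·f ≈ 28.571 × 0.125 ≈ 3.571 mg/L.
Trough 3.6 mg/L vs MEC 5 mg/L: subtherapeutic.

3.6 mg/L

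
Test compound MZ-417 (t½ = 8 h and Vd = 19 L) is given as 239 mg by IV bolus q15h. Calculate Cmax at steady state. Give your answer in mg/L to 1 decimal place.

17.3 mg/L

τ/t½ = 15/8 ≈ 1.875, so fraction remaining f = (1/2)^(15/8) ≈ 0.2726.
Accumulation ratio R = 1/(1 − f) ≈ 1/0.7274 ≈ 1.3748.
Single-dose peak C₀ = D/Vd = 239/19 ≈ 12.579 mg/L.
Steady-state peak Cmax,ss = C₀·R ≈ 12.579 × 1.3748 ≈ 17.294 mg/L.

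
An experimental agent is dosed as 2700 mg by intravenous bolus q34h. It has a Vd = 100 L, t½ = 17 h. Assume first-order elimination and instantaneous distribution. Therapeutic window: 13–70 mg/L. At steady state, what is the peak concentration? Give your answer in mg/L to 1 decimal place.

36.0 mg/L

The dosing interval is 2 half-lives, so f = 2^(−2) = 0.25.
Accumulation ratio R = 1/(1 − f) = 1/0.75 = 4/3.
Single-dose peak C₀ = D/Vd = 2700/100 = 27 mg/L.
Steady-state peak Cmax,ss = C₀·R = 27 × 4/3 ≈ 36.000 mg/L.
Peak 36.0 mg/L vs MTC 70 mg/L: below toxic threshold.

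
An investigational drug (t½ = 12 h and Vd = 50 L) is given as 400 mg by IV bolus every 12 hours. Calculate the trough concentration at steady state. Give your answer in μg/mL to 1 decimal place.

τ = 12 h = 1 half-life, so f = (1/2)^1 = 0.5.
At steady state, R = 1/(1 − 0.5) = 2/1.
Single-dose peak C₀ = D/Vd = 400/50 = 8 μg/mL.
Steady-state peak Cmax,ss = C₀·R = 8 × 2/1 ≈ 16.000 μg/mL.
Steady-state trough Cmin,ss = Cmax,ss·f ≈ 16.000 × 0.5 ≈ 8.000 μg/mL.

8.0 μg/mL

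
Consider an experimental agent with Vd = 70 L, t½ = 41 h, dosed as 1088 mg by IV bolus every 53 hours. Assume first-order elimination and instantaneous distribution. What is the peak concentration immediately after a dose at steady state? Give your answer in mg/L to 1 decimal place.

k = ln2/t½ = ln2/41 ≈ 0.016906 h⁻¹; fraction remaining f = e^(−kτ) = e^(−0.016906×53) ≈ 0.4082.
Accumulation ratio R = 1/(1 − f) ≈ 1/0.5918 ≈ 1.6898.
Each bolus raises the concentration by D/Vd = 1088/70 ≈ 15.543 mg/L.
Cmax,ss = C₀/(1 − f) ≈ 15.543/0.5918 ≈ 26.264 mg/L.

26.3 mg/L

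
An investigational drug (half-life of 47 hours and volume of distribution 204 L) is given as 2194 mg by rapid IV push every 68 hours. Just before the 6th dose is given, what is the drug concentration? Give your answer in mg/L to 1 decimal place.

f = (1/2)^(τ/t½) = (1/2)^(68/47) ≈ 0.3668.
C₀ = D/Vd = 2194/204 ≈ 10.755 mg/L.
Before the 6th dose, 5 doses have been given. Superposition: Cmin = C₀·(f + f² + … + f^5).
≈ 10.755 × (0.3668 + 0.1345 + 0.0494 + 0.0181 + 0.0066) ≈ 10.755 × 0.5754 ≈ 6.188 mg/L.

6.2 mg/L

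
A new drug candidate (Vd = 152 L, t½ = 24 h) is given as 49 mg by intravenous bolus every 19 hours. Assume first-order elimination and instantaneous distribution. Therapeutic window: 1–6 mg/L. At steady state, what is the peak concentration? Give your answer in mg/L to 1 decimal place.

0.8 mg/L

τ/t½ = 19/24 ≈ 0.79167, so fraction remaining f = (1/2)^(19/24) ≈ 0.5777.
Accumulation ratio R = 1/(1 − f) ≈ 1/0.4223 ≈ 2.3680.
Each bolus raises the concentration by D/Vd = 49/152 ≈ 0.322 mg/L.
Steady-state peak Cmax,ss = C₀·R ≈ 0.322 × 2.3680 ≈ 0.762 mg/L.
Peak 0.8 mg/L vs MTC 6 mg/L: below toxic threshold.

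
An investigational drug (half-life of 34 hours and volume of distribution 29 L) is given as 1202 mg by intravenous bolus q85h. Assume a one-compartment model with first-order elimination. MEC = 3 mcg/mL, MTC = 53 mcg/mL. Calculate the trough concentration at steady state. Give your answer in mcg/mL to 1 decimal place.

k = ln2/t½ = ln2/34 ≈ 0.020387 h⁻¹; fraction remaining f = e^(−kτ) = e^(−0.020387×85) ≈ 0.1768.
Accumulation ratio R = 1/(1 − f) ≈ 1/0.8232 ≈ 1.2148.
Each bolus raises the concentration by D/Vd = 1202/29 ≈ 41.448 mcg/mL.
Steady-state peak Cmax,ss = C₀·R ≈ 41.448 × 1.2148 ≈ 50.351 mcg/mL.
Steady-state trough Cmin,ss = Cmax,ss·f ≈ 50.351 × 0.1768 ≈ 8.902 mcg/mL.
Trough 8.9 mcg/mL vs MEC 3 mcg/mL: adequate.

8.9 mcg/mL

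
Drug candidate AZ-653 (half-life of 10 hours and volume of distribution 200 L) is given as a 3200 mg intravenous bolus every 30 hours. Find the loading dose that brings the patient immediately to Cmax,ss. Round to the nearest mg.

f = (1/2)^(30/10) ≈ 0.125000; accumulation ratio R = 1/(1−f) ≈ 1.14286.
Loading dose to hit Cmax,ss on first dose: D_load = D_maint·R ≈ 3200 × 1.14286 ≈ 3657.15 mg.

3657 mg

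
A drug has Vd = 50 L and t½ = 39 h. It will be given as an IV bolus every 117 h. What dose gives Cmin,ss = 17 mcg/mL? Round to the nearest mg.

τ/t½ = 117/39 ≈ 3, so f = (1/2)^(117/39) ≈ 0.125000.
Cmin,ss = (D/Vd)·f/(1−f), so D = Cmin,ss·Vd·(1−f)/f.
D = 17 × 50 × (1−f)/f ≈ 17 × 50 × 7.00000 ≈ 5950.00 mg.

5950 mg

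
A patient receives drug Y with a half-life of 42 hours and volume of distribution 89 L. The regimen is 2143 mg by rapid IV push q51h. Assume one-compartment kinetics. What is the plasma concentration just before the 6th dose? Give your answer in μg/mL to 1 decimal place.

18.0 μg/mL

f = (1/2)^(τ/t½) = (1/2)^(51/42) ≈ 0.4310.
C₀ = D/Vd = 2143/89 ≈ 24.079 μg/mL.
Before the 6th dose, 5 doses have been given. Superposition: Cmin = C₀·(f + f² + … + f^5).
≈ 24.079 × (0.4310 + 0.1858 + 0.0801 + 0.0345 + 0.0149) ≈ 24.079 × 0.7463 ≈ 17.970 μg/mL.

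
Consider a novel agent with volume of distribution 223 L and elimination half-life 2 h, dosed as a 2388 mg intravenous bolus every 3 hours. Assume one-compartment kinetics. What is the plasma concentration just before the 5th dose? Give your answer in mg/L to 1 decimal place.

5.8 mg/L

f = (1/2)^(τ/t½) = (1/2)^(3/2) ≈ 0.3536.
C₀ = D/Vd = 2388/223 ≈ 10.709 mg/L.
Before the 5th dose, 4 doses have been given. Superposition: Cmin = C₀·(f + f² + … + f^4).
≈ 10.709 × (0.3536 + 0.1250 + 0.0442 + 0.0156) ≈ 10.709 × 0.5384 ≈ 5.766 mg/L.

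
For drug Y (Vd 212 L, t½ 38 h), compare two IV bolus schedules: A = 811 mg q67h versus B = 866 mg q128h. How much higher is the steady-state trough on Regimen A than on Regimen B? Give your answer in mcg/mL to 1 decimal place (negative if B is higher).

1.2 mcg/mL

Regimen A: f = (1/2)^(67/38) ≈ 0.2946; Cmin,ss = (811/212)·f/(1−f) ≈ 1.598 mcg/mL.
Regimen B: f = (1/2)^(128/38) ≈ 0.0968; Cmin,ss = (866/212)·f/(1−f) ≈ 0.438 mcg/mL.
Difference ≈ 1.598 − 0.438 ≈ 1.160 mcg/mL.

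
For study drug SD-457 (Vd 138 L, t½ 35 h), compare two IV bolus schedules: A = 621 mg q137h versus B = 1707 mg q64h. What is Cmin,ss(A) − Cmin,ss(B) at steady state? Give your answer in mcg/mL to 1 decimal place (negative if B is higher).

-4.5 mcg/mL

Regimen A: f = (1/2)^(137/35) ≈ 0.0663; Cmin,ss = (621/138)·f/(1−f) ≈ 0.320 mcg/mL.
Regimen B: f = (1/2)^(64/35) ≈ 0.2815; Cmin,ss = (1707/138)·f/(1−f) ≈ 4.846 mcg/mL.
Difference ≈ 0.320 − 4.846 ≈ -4.526 mcg/mL.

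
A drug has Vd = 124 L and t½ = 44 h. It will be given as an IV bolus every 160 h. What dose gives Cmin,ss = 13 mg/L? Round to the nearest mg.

τ/t½ = 160/44 ≈ 3.6364, so f = (1/2)^(160/44) ≈ 0.080417.
Cmin,ss = (D/Vd)·f/(1−f), so D = Cmin,ss·Vd·(1−f)/f.
D = 13 × 124 × (1−f)/f ≈ 13 × 124 × 11.43518 ≈ 18433.51 mg.

18434 mg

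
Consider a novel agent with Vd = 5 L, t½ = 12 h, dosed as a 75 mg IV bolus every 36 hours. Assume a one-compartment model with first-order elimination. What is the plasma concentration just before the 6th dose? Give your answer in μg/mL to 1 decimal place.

2.1 μg/mL

f = (1/2)^(τ/t½) = (1/2)^(36/12) ≈ 0.1250.
C₀ = D/Vd = 75/5 ≈ 15.000 μg/mL.
Before the 6th dose, 5 doses have been given. Superposition: Cmin = C₀·(f + f² + … + f^5).
≈ 15.000 × (0.1250 + 0.0156 + 0.0020 + 0.0002 + 0.0000) ≈ 15.000 × 0.1428 ≈ 2.142 μg/mL.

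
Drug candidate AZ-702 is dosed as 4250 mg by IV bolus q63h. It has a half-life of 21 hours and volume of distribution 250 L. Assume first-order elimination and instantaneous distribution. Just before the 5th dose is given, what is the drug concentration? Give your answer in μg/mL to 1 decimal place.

2.4 μg/mL

f = (1/2)^(τ/t½) = (1/2)^(63/21) ≈ 0.1250.
C₀ = D/Vd = 4250/250 ≈ 17.000 μg/mL.
Before the 5th dose, 4 doses have been given. Superposition: Cmin = C₀·(f + f² + … + f^4).
≈ 17.000 × (0.1250 + 0.0156 + 0.0020 + 0.0002) ≈ 17.000 × 0.1428 ≈ 2.428 μg/mL.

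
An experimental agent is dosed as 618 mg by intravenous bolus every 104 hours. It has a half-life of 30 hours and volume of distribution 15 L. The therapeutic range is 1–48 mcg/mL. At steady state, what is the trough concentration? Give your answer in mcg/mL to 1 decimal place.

4.1 mcg/mL

k = ln2/t½ = ln2/30 ≈ 0.023105 h⁻¹; fraction remaining f = e^(−kτ) = e^(−0.023105×104) ≈ 0.0905.
Accumulation ratio R = 1/(1 − f) ≈ 1/0.9095 ≈ 1.0995.
Single-dose peak C₀ = D/Vd = 618/15 ≈ 41.200 mcg/mL.
Cmax,ss = C₀/(1 − f) ≈ 41.200/0.9095 ≈ 45.300 mcg/mL.
One interval later, Cmin,ss = Cmax,ss·e^(−kτ) ≈ 45.300 × 0.0905 ≈ 4.100 mcg/mL.
Trough 4.1 mcg/mL vs MEC 1 mcg/mL: adequate.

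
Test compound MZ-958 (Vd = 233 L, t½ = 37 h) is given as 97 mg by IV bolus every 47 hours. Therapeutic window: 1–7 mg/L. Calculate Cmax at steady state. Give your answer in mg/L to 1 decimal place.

k = ln2/t½ = ln2/37 ≈ 0.018734 h⁻¹; fraction remaining f = e^(−kτ) = e^(−0.018734×47) ≈ 0.4146.
At steady state, accumulation factor R = 1/(1 − e^(−kτ)) ≈ 1.7082.
Single-dose peak C₀ = D/Vd = 97/233 ≈ 0.416 mg/L.
Cmax,ss = C₀/(1 − f) ≈ 0.416/0.5854 ≈ 0.711 mg/L.
Peak 0.7 mg/L vs MTC 7 mg/L: below toxic threshold.

0.7 mg/L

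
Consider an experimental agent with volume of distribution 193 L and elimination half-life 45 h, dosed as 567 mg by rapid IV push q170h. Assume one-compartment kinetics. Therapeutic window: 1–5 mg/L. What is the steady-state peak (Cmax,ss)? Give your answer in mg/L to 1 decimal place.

Over one 170-h interval, 170/45 ≈ 3.7778 half-lives elapse, leaving f ≈ 0.0729 of each dose.
Accumulation ratio R = 1/(1 − f) ≈ 1/0.9271 ≈ 1.0786.
Each bolus raises the concentration by D/Vd = 567/193 ≈ 2.938 mg/L.
Steady-state peak Cmax,ss = C₀·R ≈ 2.938 × 1.0786 ≈ 3.169 mg/L.
Peak 3.2 mg/L vs MTC 5 mg/L: below toxic threshold.

3.2 mg/L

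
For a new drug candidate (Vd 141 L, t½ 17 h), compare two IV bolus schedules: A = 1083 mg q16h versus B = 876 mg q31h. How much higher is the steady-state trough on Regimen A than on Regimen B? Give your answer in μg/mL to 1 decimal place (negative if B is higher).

Regimen A: f = (1/2)^(16/17) ≈ 0.5208; Cmin,ss = (1083/141)·f/(1−f) ≈ 8.348 μg/mL.
Regimen B: f = (1/2)^(31/17) ≈ 0.2825; Cmin,ss = (876/141)·f/(1−f) ≈ 2.446 μg/mL.
Difference ≈ 8.348 − 2.446 ≈ 5.902 μg/mL.

5.9 μg/mL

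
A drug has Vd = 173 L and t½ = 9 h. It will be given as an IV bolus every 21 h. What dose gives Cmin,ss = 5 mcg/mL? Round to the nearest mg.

τ/t½ = 21/9 ≈ 2.3333, so f = (1/2)^(21/9) ≈ 0.198425.
Cmin,ss = (D/Vd)·f/(1−f), so D = Cmin,ss·Vd·(1−f)/f.
D = 5 × 173 × (1−f)/f ≈ 5 × 173 × 4.03969 ≈ 3494.33 mg.

3494 mg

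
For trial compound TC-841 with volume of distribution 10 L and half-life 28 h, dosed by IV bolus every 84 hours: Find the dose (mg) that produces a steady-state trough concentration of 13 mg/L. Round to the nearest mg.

τ/t½ = 84/28 ≈ 3, so f = (1/2)^(84/28) ≈ 0.125000.
Cmin,ss = (D/Vd)·f/(1−f), so D = Cmin,ss·Vd·(1−f)/f.
D = 13 × 10 × (1−f)/f ≈ 13 × 10 × 7.00000 ≈ 910.00 mg.

910 mg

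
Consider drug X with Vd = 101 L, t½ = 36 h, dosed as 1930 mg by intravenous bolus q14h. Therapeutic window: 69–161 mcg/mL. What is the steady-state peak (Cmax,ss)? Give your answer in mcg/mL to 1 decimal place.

τ/t½ = 14/36 ≈ 0.38889, so fraction remaining f = (1/2)^(14/36) ≈ 0.7637.
At steady state, accumulation factor R = 1/(1 − e^(−kτ)) ≈ 4.2319.
Each bolus raises the concentration by D/Vd = 1930/101 ≈ 19.109 mcg/mL.
Steady-state peak Cmax,ss = C₀·R ≈ 19.109 × 4.2319 ≈ 80.867 mcg/mL.
Peak 80.9 mcg/mL vs MTC 161 mcg/mL: below toxic threshold.

80.9 mcg/mL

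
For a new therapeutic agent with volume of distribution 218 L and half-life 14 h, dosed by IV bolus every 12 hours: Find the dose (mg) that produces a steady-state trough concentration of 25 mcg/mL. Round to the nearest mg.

τ/t½ = 12/14 ≈ 0.85714, so f = (1/2)^(12/14) ≈ 0.552045.
Cmin,ss = (D/Vd)·f/(1−f), so D = Cmin,ss·Vd·(1−f)/f.
D = 25 × 218 × (1−f)/f ≈ 25 × 218 × 0.81145 ≈ 4422.40 mg.

4422 mg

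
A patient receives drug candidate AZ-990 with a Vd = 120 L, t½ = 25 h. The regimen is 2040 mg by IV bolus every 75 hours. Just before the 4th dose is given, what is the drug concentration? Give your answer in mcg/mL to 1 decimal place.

f = (1/2)^(τ/t½) = (1/2)^(75/25) ≈ 0.1250.
C₀ = D/Vd = 2040/120 ≈ 17.000 mcg/mL.
Before the 4th dose, 3 doses have been given. Superposition: Cmin = C₀·(f + f² + … + f^3).
≈ 17.000 × (0.1250 + 0.0156 + 0.0020) ≈ 17.000 × 0.1426 ≈ 2.424 mcg/mL.

2.4 mcg/mL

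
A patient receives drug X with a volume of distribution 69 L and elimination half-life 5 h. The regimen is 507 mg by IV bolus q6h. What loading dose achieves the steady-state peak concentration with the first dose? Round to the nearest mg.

f = (1/2)^(6/5) ≈ 0.435275; accumulation ratio R = 1/(1−f) ≈ 1.77077.
Loading dose to hit Cmax,ss on first dose: D_load = D_maint·R ≈ 507 × 1.77077 ≈ 897.78 mg.

898 mg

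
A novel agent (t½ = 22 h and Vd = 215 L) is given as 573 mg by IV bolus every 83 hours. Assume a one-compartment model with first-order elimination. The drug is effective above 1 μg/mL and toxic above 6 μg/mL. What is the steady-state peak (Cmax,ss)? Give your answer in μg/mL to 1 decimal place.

Over one 83-h interval, 83/22 ≈ 3.7727 half-lives elapse, leaving f ≈ 0.0732 of each dose.
At steady state, accumulation factor R = 1/(1 − e^(−kτ)) ≈ 1.0790.
Single-dose peak C₀ = D/Vd = 573/215 ≈ 2.665 μg/mL.
Steady-state peak Cmax,ss = C₀·R ≈ 2.665 × 1.0790 ≈ 2.876 μg/mL.
Peak 2.9 μg/mL vs MTC 6 μg/mL: below toxic threshold.

2.9 μg/mL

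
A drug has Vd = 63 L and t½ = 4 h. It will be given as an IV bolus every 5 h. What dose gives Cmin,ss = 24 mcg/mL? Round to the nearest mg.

2084 mg

τ/t½ = 5/4 ≈ 1.25, so f = (1/2)^(5/4) ≈ 0.420448.
Cmin,ss = (D/Vd)·f/(1−f), so D = Cmin,ss·Vd·(1−f)/f.
D = 24 × 63 × (1−f)/f ≈ 24 × 63 × 1.37842 ≈ 2084.17 mg.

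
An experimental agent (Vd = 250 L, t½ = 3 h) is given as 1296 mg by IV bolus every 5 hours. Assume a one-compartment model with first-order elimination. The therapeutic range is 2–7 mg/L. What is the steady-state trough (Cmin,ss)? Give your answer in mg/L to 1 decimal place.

2.4 mg/L

Over one 5-h interval, 5/3 ≈ 1.6667 half-lives elapse, leaving f ≈ 0.3150 of each dose.
Each bolus raises the concentration by D/Vd = 1296/250 ≈ 5.184 mg/L.
Steady-state trough Cmin,ss = C₀·f/(1−f) ≈ 5.184 × 0.3150/0.6850 ≈ 2.384 mg/L.
Trough 2.4 mg/L vs MEC 2 mg/L: adequate.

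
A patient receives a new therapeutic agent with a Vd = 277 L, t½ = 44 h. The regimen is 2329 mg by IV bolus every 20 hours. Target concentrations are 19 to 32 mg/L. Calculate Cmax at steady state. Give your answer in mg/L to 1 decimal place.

Over one 20-h interval, 20/44 ≈ 0.45455 half-lives elapse, leaving f ≈ 0.7297 of each dose.
At steady state, accumulation factor R = 1/(1 − e^(−kτ)) ≈ 3.6996.
Single-dose peak C₀ = D/Vd = 2329/277 ≈ 8.408 mg/L.
Steady-state peak Cmax,ss = C₀·R ≈ 8.408 × 3.6996 ≈ 31.106 mg/L.
Peak 31.1 mg/L vs MTC 32 mg/L: below toxic threshold.

31.1 mg/L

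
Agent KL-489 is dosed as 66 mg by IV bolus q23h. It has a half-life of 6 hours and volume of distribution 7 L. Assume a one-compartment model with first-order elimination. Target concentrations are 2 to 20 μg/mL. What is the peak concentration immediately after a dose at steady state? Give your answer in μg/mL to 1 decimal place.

τ/t½ = 23/6 ≈ 3.8333, so fraction remaining f = (1/2)^(23/6) ≈ 0.0702.
At steady state, accumulation factor R = 1/(1 − e^(−kτ)) ≈ 1.0755.
Single-dose peak C₀ = D/Vd = 66/7 ≈ 9.429 μg/mL.
Steady-state peak Cmax,ss = C₀·R ≈ 9.429 × 1.0755 ≈ 10.141 μg/mL.
Peak 10.1 μg/mL vs MTC 20 μg/mL: below toxic threshold.

10.1 μg/mL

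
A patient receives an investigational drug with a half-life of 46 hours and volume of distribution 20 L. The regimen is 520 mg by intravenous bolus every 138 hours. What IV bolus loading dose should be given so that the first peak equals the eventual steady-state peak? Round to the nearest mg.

594 mg

f = (1/2)^(138/46) ≈ 0.125000; accumulation ratio R = 1/(1−f) ≈ 1.14286.
Loading dose to hit Cmax,ss on first dose: D_load = D_maint·R ≈ 520 × 1.14286 ≈ 594.29 mg.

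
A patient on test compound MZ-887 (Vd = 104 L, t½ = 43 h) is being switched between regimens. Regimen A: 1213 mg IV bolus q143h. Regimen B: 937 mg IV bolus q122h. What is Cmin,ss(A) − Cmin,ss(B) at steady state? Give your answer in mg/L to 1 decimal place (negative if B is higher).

Regimen A: f = (1/2)^(143/43) ≈ 0.0997; Cmin,ss = (1213/104)·f/(1−f) ≈ 1.292 mg/L.
Regimen B: f = (1/2)^(122/43) ≈ 0.1399; Cmin,ss = (937/104)·f/(1−f) ≈ 1.465 mg/L.
Difference ≈ 1.292 − 1.465 ≈ -0.173 mg/L.

-0.2 mg/L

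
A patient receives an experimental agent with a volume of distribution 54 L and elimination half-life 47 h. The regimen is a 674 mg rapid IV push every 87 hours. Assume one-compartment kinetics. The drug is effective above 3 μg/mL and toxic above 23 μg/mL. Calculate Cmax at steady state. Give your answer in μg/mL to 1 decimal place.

τ/t½ = 87/47 ≈ 1.8511, so fraction remaining f = (1/2)^(87/47) ≈ 0.2772.
Accumulation ratio R = 1/(1 − f) ≈ 1/0.7228 ≈ 1.3835.
Each bolus raises the concentration by D/Vd = 674/54 ≈ 12.481 μg/mL.
Steady-state peak Cmax,ss = C₀·R ≈ 12.481 × 1.3835 ≈ 17.267 μg/mL.
Peak 17.3 μg/mL vs MTC 23 μg/mL: below toxic threshold.

17.3 μg/mL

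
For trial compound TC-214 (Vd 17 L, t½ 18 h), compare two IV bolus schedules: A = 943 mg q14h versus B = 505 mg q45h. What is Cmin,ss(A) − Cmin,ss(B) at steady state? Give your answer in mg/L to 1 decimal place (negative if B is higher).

Regimen A: f = (1/2)^(14/18) ≈ 0.5833; Cmin,ss = (943/17)·f/(1−f) ≈ 77.648 mg/L.
Regimen B: f = (1/2)^(45/18) ≈ 0.1768; Cmin,ss = (505/17)·f/(1−f) ≈ 6.380 mg/L.
Difference ≈ 77.648 − 6.380 ≈ 71.268 mg/L.

71.3 mg/L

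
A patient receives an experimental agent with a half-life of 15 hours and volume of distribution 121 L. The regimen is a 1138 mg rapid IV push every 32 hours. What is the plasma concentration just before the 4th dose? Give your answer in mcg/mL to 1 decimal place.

f = (1/2)^(τ/t½) = (1/2)^(32/15) ≈ 0.2279.
C₀ = D/Vd = 1138/121 ≈ 9.405 mcg/mL.
Before the 4th dose, 3 doses have been given. Superposition: Cmin = C₀·(f + f² + … + f^3).
≈ 9.405 × (0.2279 + 0.0519 + 0.0118) ≈ 9.405 × 0.2916 ≈ 2.742 mcg/mL.

2.7 mcg/mL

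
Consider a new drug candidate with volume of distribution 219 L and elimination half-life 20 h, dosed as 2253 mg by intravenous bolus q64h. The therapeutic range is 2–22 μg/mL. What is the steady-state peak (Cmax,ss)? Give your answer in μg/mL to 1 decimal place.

11.5 μg/mL

k = ln2/t½ = ln2/20 ≈ 0.034657 h⁻¹; fraction remaining f = e^(−kτ) = e^(−0.034657×64) ≈ 0.1088.
At steady state, accumulation factor R = 1/(1 − e^(−kτ)) ≈ 1.1221.
Single-dose peak C₀ = D/Vd = 2253/219 ≈ 10.288 μg/mL.
Cmax,ss = C₀/(1 − f) ≈ 10.288/0.8912 ≈ 11.544 μg/mL.
Peak 11.5 μg/mL vs MTC 22 μg/mL: below toxic threshold.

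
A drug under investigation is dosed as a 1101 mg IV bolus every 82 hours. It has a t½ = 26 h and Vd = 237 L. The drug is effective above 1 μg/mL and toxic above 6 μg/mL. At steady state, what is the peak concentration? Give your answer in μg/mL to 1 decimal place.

5.2 μg/mL

τ/t½ = 82/26 ≈ 3.1538, so fraction remaining f = (1/2)^(82/26) ≈ 0.1124.
At steady state, accumulation factor R = 1/(1 − e^(−kτ)) ≈ 1.1266.
Each bolus raises the concentration by D/Vd = 1101/237 ≈ 4.646 μg/mL.
Cmax,ss = C₀/(1 − f) ≈ 4.646/0.8876 ≈ 5.234 μg/mL.
Peak 5.2 μg/mL vs MTC 6 μg/mL: below toxic threshold.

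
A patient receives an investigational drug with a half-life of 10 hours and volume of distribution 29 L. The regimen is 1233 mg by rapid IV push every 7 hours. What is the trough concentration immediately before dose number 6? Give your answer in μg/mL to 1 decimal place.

62.1 μg/mL

f = (1/2)^(τ/t½) = (1/2)^(7/10) ≈ 0.6156.
C₀ = D/Vd = 1233/29 ≈ 42.517 μg/mL.
Before the 6th dose, 5 doses have been given. Superposition: Cmin = C₀·(f + f² + … + f^5).
≈ 42.517 × (0.6156 + 0.3790 + 0.2333 + 0.1436 + 0.0884) ≈ 42.517 × 1.4599 ≈ 62.071 μg/mL.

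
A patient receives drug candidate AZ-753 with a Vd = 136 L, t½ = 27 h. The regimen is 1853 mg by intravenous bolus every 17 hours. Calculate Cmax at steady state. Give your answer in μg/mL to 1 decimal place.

Over one 17-h interval, 17/27 ≈ 0.62963 half-lives elapse, leaving f ≈ 0.6463 of each dose.
Accumulation ratio R = 1/(1 − f) ≈ 1/0.3537 ≈ 2.8273.
Each bolus raises the concentration by D/Vd = 1853/136 ≈ 13.625 μg/mL.
Cmax,ss = C₀/(1 − f) ≈ 13.625/0.3537 ≈ 38.521 μg/mL.

38.5 μg/mL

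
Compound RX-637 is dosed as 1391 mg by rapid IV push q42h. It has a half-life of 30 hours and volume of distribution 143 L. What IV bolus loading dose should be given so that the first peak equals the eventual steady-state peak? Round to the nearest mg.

f = (1/2)^(42/30) ≈ 0.378929; accumulation ratio R = 1/(1−f) ≈ 1.61012.
Loading dose to hit Cmax,ss on first dose: D_load = D_maint·R ≈ 1391 × 1.61012 ≈ 2239.68 mg.

2240 mg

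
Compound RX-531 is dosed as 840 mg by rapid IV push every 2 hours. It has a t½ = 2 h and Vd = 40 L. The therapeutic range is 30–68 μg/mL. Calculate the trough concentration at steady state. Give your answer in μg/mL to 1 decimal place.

21.0 μg/mL

τ = 2 h = 1 half-life, so f = (1/2)^1 = 0.5.
At steady state, R = 1/(1 − 0.5) = 2/1.
Single-dose peak C₀ = D/Vd = 840/40 = 21 μg/mL.
Steady-state peak Cmax,ss = C₀·R = 21 × 2/1 ≈ 42.000 μg/mL.
Steady-state trough Cmin,ss = Cmax,ss·f ≈ 42.000 × 0.5 ≈ 21.000 μg/mL.
Trough 21.0 μg/mL vs MEC 30 μg/mL: subtherapeutic.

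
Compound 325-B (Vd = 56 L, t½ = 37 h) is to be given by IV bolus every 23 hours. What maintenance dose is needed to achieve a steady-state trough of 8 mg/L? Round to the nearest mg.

241 mg

τ/t½ = 23/37 ≈ 0.62162, so f = (1/2)^(23/37) ≈ 0.649940.
Cmin,ss = (D/Vd)·f/(1−f), so D = Cmin,ss·Vd·(1−f)/f.
D = 8 × 56 × (1−f)/f ≈ 8 × 56 × 0.53860 ≈ 241.29 mg.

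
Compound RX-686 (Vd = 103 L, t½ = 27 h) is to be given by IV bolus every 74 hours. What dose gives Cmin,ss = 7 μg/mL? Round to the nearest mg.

τ/t½ = 74/27 ≈ 2.7407, so f = (1/2)^(74/27) ≈ 0.149608.
Cmin,ss = (D/Vd)·f/(1−f), so D = Cmin,ss·Vd·(1−f)/f.
D = 7 × 103 × (1−f)/f ≈ 7 × 103 × 5.68413 ≈ 4098.26 mg.

4098 mg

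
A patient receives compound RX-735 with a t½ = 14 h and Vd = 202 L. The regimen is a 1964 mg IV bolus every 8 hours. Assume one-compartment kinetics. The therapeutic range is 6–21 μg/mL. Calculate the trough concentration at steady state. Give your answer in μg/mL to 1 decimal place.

Over one 8-h interval, 8/14 ≈ 0.57143 half-lives elapse, leaving f ≈ 0.6730 of each dose.
Each bolus raises the concentration by D/Vd = 1964/202 ≈ 9.723 μg/mL.
Steady-state trough Cmin,ss = C₀·f/(1−f) ≈ 9.723 × 0.6730/0.3270 ≈ 20.011 μg/mL.
Trough 20.0 μg/mL vs MEC 6 μg/mL: adequate.

20.0 μg/mL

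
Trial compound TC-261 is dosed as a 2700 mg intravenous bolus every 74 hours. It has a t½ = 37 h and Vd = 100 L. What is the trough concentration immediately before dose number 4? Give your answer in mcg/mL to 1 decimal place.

8.9 mcg/mL

f = (1/2)^(τ/t½) = (1/2)^(74/37) ≈ 0.2500.
C₀ = D/Vd = 2700/100 ≈ 27.000 mcg/mL.
Before the 4th dose, 3 doses have been given. Superposition: Cmin = C₀·(f + f² + … + f^3).
≈ 27.000 × (0.2500 + 0.0625 + 0.0156) ≈ 27.000 × 0.3281 ≈ 8.859 mcg/mL.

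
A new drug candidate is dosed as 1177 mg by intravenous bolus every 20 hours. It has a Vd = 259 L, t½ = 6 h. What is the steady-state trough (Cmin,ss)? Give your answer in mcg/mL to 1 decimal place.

0.5 mcg/mL

Over one 20-h interval, 20/6 ≈ 3.3333 half-lives elapse, leaving f ≈ 0.0992 of each dose.
At steady state, accumulation factor R = 1/(1 − e^(−kτ)) ≈ 1.1101.
Single-dose peak C₀ = D/Vd = 1177/259 ≈ 4.544 mcg/mL.
Cmax,ss = C₀/(1 − f) ≈ 4.544/0.9008 ≈ 5.044 mcg/mL.
One interval later, Cmin,ss = Cmax,ss·e^(−kτ) ≈ 5.044 × 0.0992 ≈ 0.500 mcg/mL.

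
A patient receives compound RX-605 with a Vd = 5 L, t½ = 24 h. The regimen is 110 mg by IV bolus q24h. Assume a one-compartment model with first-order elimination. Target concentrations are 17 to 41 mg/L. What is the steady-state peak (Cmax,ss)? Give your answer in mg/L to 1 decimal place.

44.0 mg/L

The dosing interval is 1 half-life, so f = 2^(−1) = 0.5.
At steady state, R = 1/(1 − 0.5) = 2/1.
Single-dose peak C₀ = D/Vd = 110/5 = 22 mg/L.
Steady-state peak Cmax,ss = C₀·R = 22 × 2/1 ≈ 44.000 mg/L.
Peak 44.0 mg/L vs MTC 41 mg/L: exceeds toxic threshold.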